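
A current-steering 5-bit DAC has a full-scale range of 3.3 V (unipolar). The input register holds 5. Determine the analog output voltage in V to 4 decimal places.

0.5156 V

LSB = 3.3 V / 2^5 = 103.125 mV.
V_out = 0 + 5 × 0.103125 V = 0.515625 V.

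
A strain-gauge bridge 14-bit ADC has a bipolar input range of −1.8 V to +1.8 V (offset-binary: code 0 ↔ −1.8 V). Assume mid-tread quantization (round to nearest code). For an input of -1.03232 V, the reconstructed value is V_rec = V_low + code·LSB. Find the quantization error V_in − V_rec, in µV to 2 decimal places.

-44.61 µV

LSB = 3.6/2^14 = 219.73 µV.
(-1.03232 − (−1.8))/0.000219727 = 3493.7970; round gives code 3494.
Code 3494 maps back to (−1.8) + 3494×0.000219727 V = -1.0322754 V.
Difference: -4.46094e-05 V → -44.61 µV.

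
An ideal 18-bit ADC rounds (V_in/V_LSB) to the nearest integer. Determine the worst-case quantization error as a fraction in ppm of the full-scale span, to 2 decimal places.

Rounding → worst-case error = ½ LSB = V_FS/2^19, so 1e+06/524288 = 1.90735 ppm of full scale.

1.91 ppm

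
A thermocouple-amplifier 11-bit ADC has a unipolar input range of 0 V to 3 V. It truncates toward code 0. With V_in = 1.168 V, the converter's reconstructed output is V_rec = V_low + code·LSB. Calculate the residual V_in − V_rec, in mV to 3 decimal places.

0.520 mV

LSB = 3/2^11 = 1.465 mV.
(1.168 − 0)/0.00146484 = 797.3547; ⌊·⌋ gives code 797.
Code 797 maps back to 0 + 797×0.00146484 V = 1.1674805 V.
V_in − V_rec = 0.000519531 V = 0.520 mV.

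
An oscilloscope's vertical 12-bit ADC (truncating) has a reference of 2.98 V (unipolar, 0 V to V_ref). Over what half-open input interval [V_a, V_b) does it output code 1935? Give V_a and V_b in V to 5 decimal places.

LSB = 2.98/2^12 = 0.728 mV.
V_a = V_low + 1935·LSB = 1.40779 V; V_b = V_low + 1936·LSB = 1.40852 V.

[1.40779 V, 1.40852 V)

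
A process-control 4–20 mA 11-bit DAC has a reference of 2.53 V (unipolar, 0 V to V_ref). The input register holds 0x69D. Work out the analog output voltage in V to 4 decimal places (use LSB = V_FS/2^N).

2.0915 V

LSB = 2.53 V / 2^11 = 1.235 mV.
Code 0x69D = 1693 decimal.
V_out = 0 + 1693 × 0.00123535 V = 2.09145 V.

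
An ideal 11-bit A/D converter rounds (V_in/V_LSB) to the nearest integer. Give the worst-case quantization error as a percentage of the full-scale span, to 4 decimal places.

Rounding → worst-case error = ½ LSB = V_FS/2^12, so 100/4096 = 0.0244141 % of full scale.

0.0244 %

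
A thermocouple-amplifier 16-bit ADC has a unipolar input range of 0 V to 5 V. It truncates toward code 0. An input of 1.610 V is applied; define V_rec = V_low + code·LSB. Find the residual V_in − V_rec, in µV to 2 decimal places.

45.17 µV

One LSB is 5 V / 65536 = 76.29 µV.
(V_in − V_low)/LSB = (1.610 − 0)/7.62939e-05 = 21102.5920 → code 21102 (floor).
V_rec = 0 + 21102·7.62939e-05 = 1.6099548 V.
V_in − V_rec = 4.5166e-05 V = 45.17 µV.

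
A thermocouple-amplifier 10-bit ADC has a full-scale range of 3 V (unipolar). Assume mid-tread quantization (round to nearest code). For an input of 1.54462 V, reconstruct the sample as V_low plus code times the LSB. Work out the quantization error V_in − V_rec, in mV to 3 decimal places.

0.675 mV

LSB = 3/2^10 = 2.930 mV.
Scaled input = 527.2303 LSBs, so code = 527.
V_rec = 0 + 527·0.00292969 = 1.5439453 V.
V_in − V_rec = 0.000674688 V = 0.675 mV.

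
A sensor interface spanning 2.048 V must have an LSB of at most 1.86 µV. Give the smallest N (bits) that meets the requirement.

Number of steps required ≥ 2.048 V / 1.86 µV = 1101075.27.
Need 2^N ≥ 1101075.27; 2^20 = 1048576, 2^21 = 2097152.
Minimum N = 21.

21 bits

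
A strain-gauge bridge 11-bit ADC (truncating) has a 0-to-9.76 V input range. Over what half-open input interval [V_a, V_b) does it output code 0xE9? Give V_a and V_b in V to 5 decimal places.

[1.11039 V, 1.11516 V)

LSB = 9.76/2^11 = 4.766 mV.
Code 0xE9 = 233 decimal.
V_a = V_low + 233·LSB = 1.11039 V; V_b = V_low + 234·LSB = 1.11516 V.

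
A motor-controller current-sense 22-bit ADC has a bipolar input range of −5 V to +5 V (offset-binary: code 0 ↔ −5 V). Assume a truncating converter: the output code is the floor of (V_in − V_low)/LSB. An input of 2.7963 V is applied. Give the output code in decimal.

With 4194304 levels over 10 V, one step is 2.38 µV.
(2.7963 − (−5)) / 2.38419e-06 = 3270005.228 LSBs.
Floor → code 3270005.

code 3270005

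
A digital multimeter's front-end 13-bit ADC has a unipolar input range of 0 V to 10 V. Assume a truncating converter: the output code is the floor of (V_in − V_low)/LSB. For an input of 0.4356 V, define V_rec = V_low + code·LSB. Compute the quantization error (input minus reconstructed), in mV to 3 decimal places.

One LSB is 10 V / 8192 = 1.221 mV.
Scaled input = 356.8435 LSBs, so code = 356.
Reconstructed: 0.43457031 V.
Error = 0.4356 − 0.43457031 = 0.00102969 V = 1.030 mV.

1.030 mV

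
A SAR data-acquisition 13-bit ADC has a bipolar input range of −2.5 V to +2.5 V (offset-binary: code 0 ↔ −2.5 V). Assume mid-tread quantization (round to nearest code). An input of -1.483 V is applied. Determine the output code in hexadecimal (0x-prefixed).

code 0x682 (decimal 1666)

LSB = 5 V / 8192 = 0.610 mV.
(V_in − V_low)/LSB = (-1.483 − (−2.5)) / 0.000610352 = 1666.253.
Round → code 1666.
In hexadecimal (0x-prefixed): 0x682.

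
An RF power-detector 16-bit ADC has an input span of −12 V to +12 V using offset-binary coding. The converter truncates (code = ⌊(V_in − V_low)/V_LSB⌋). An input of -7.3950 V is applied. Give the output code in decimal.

code 12574

LSB = 24 V / 65536 = 366.21 µV.
Input sits at 12574.720 steps above V_low.
Floor → code 12574.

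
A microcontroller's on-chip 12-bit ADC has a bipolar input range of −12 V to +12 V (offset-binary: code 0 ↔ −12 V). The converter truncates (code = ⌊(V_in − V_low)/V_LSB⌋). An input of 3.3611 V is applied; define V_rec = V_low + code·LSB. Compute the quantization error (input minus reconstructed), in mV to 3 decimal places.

3.678 mV

LSB = 24/2^12 = 5.859 mV.
(V_in − V_low)/LSB = (3.3611 − (−12))/0.00585938 = 2621.6277 → code 2621 (floor).
Reconstructed: 3.3574219 V.
Error = 3.3611 − 3.3574219 = 0.00367812 V = 3.678 mV.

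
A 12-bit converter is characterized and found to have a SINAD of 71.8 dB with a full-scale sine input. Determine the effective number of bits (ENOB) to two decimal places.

ENOB = (SINAD − 1.76) / 6.02 = (71.8 − 1.76)/6.02 = 11.635.

11.63 bits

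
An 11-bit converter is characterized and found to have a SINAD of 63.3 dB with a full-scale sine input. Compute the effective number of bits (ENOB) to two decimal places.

ENOB = (SINAD − 1.76) / 6.02 = (63.3 − 1.76)/6.02 = 10.223.

10.22 bits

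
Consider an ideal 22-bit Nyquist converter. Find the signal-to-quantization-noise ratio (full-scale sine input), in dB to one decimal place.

134.2 dB

SNR ≈ 6.02·N + 1.76 dB = 6.02·22 + 1.76 = 134.20 dB.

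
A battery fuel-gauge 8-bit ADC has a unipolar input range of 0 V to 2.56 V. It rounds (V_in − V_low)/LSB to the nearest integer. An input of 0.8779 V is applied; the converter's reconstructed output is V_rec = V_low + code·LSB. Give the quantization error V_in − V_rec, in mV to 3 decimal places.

-2.100 mV

Step size: 2.56 V ÷ 2^8 = 10.000 mV.
(V_in − V_low)/LSB = (0.8779 − 0)/0.01 = 87.7900 → code 88 (round).
Reconstructed: 0.88 V.
V_in − V_rec = -0.0021 V = -2.100 mV.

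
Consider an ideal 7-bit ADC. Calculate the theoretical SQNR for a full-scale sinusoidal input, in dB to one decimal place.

SNR ≈ 6.02·N + 1.76 dB = 6.02·7 + 1.76 = 43.90 dB.

43.9 dB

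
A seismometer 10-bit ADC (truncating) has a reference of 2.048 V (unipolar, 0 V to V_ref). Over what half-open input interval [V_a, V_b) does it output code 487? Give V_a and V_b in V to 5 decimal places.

LSB = 2.048/2^10 = 2.000 mV.
V_a = V_low + 487·LSB = 0.974 V; V_b = V_low + 488·LSB = 0.976 V.

[0.97400 V, 0.97600 V)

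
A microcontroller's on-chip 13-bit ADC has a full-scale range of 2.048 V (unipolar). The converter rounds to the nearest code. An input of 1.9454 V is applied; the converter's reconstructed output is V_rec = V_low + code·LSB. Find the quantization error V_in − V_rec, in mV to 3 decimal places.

One LSB is 2.048 V / 8192 = 250.00 µV.
(V_in − V_low)/LSB = (1.9454 − 0)/0.00025 = 7781.6000 → code 7782 (round).
Reconstructed: 1.9455 V.
Difference: -0.0001 V → -0.100 mV.

-0.100 mV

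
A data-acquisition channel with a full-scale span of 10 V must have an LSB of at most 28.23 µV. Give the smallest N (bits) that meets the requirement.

19 bits

Number of steps required ≥ 10 V / 28.23 µV = 354233.09.
Need 2^N ≥ 354233.09; 2^18 = 262144, 2^19 = 524288.
Minimum N = 19.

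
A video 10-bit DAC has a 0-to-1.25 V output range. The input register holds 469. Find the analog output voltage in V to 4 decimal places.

0.5725 V

LSB = 1.25 V / 2^10 = 1.221 mV.
V_out = 0 + 469 × 0.0012207 V = 0.57251 V.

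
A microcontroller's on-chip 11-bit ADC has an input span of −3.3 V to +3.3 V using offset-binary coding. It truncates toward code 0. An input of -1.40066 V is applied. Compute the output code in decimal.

code 589

With 2048 levels over 6.6 V, one step is 3.223 mV.
(-1.40066 − (−3.3)) / 0.00322266 = 589.371 LSBs.
⌊·⌋(589.371) = 589.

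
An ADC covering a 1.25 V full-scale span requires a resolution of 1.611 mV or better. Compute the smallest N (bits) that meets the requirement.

10 bits

Number of steps required ≥ 1.25 V / 1.611 mV = 775.92.
Need 2^N ≥ 775.92; 2^9 = 512, 2^10 = 1024.
Minimum N = 10.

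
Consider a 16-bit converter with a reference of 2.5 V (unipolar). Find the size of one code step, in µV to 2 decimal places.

Full-scale span = 2.5 V.
LSB = 2.5 / 2^16 = 2.5 / 65536 = 3.8147e-05 V = 38.15 µV.

38.15 µV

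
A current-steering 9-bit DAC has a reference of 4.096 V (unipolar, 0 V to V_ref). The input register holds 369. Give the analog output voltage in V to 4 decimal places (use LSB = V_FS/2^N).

LSB = 4.096 V / 2^9 = 8.000 mV.
V_out = 0 + 369 × 0.008 V = 2.952 V.

2.9520 V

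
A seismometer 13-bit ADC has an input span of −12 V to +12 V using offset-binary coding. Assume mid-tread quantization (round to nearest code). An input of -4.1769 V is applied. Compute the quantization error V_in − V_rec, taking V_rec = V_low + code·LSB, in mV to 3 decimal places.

0.834 mV

LSB = 24/2^13 = 2.930 mV.
Scaled input = 2670.2848 LSBs, so code = 2670.
Reconstructed: -4.1777344 V.
Difference: 0.000834375 V → 0.834 mV.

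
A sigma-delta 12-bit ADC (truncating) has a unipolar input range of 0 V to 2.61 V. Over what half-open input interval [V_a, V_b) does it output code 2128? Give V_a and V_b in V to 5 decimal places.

[1.35598 V, 1.35661 V)

LSB = 2.61/2^12 = 0.637 mV.
V_a = V_low + 2128·LSB = 1.35598 V; V_b = V_low + 2129·LSB = 1.35661 V.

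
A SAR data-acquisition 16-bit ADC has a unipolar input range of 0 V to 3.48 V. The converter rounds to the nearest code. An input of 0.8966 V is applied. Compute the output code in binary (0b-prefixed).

With 65536 levels over 3.48 V, one step is 53.10 µV.
Input sits at 16884.936 steps above V_low.
Round → code 16885.
In binary (0b-prefixed): 0b100000111110101.

code 0b100000111110101 (decimal 16885)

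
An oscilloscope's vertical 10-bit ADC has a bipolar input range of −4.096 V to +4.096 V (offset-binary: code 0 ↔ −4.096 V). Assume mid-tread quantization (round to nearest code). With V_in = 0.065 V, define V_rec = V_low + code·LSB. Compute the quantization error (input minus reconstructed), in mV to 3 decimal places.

1.000 mV

One LSB is 8.192 V / 1024 = 8.000 mV.
(0.065 − (−4.096))/0.008 = 520.1250; round gives code 520.
Code 520 maps back to (−4.096) + 520×0.008 V = 0.064 V.
V_in − V_rec = 0.001 V = 1.000 mV.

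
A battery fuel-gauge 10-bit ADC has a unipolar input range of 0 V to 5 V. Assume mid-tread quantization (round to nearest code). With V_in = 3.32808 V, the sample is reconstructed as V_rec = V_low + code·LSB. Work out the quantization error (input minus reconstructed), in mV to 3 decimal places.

-1.998 mV

Step size: 5 V ÷ 2^10 = 4.883 mV.
(V_in − V_low)/LSB = (3.32808 − 0)/0.00488281 = 681.5908 → code 682 (round).
Reconstructed: 3.3300781 V.
Error = 3.32808 − 3.3300781 = -0.00199812 V = -1.998 mV.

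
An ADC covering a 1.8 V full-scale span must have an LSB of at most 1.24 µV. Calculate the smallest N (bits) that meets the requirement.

21 bits

Number of steps required ≥ 1.8 V / 1.24 µV = 1451612.90.
Need 2^N ≥ 1451612.90; 2^20 = 1048576, 2^21 = 2097152.
Minimum N = 21.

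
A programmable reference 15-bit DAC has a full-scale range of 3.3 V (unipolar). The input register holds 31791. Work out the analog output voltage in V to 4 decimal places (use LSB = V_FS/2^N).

LSB = 3.3 V / 2^15 = 100.71 µV.
V_out = 0 + 31791 × 0.000100708 V = 3.20161 V.

3.2016 V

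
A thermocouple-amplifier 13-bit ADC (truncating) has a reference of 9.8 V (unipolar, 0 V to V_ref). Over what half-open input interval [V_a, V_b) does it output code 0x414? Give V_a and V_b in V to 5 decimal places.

[1.24893 V, 1.25012 V)

LSB = 9.8/2^13 = 1.196 mV.
Code 0x414 = 1044 decimal.
V_a = V_low + 1044·LSB = 1.24893 V; V_b = V_low + 1045·LSB = 1.25012 V.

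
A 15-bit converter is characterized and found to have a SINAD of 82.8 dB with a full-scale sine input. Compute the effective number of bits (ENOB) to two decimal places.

ENOB = (SINAD − 1.76) / 6.02 = (82.8 − 1.76)/6.02 = 13.462.

13.46 bits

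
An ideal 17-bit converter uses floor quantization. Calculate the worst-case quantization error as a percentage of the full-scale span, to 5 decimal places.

0.00076 %

Truncating → worst-case error = 1 LSB = V_FS/2^17, so 100/131072 = 0.000762939 % of full scale.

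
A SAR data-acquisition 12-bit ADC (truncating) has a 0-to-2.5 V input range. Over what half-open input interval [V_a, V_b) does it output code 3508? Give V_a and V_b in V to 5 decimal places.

[2.14111 V, 2.14172 V)

LSB = 2.5/2^12 = 0.610 mV.
V_a = V_low + 3508·LSB = 2.14111 V; V_b = V_low + 3509·LSB = 2.14172 V.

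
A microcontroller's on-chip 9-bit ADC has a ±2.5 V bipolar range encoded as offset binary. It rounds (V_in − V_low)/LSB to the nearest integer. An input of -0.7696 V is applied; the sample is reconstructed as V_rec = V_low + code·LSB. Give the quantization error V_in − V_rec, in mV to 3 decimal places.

LSB = 5/2^9 = 9.766 mV.
(-0.7696 − (−2.5))/0.00976562 = 177.1930; round gives code 177.
Code 177 maps back to (−2.5) + 177×0.00976562 V = -0.77148438 V.
Difference: 0.00188437 V → 1.884 mV.

1.884 mV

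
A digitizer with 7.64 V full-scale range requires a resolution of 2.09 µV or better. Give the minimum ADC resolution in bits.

22 bits

Number of steps required ≥ 7.64 V / 2.09 µV = 3655502.39.
Need 2^N ≥ 3655502.39; 2^21 = 2097152, 2^22 = 4194304.
Minimum N = 22.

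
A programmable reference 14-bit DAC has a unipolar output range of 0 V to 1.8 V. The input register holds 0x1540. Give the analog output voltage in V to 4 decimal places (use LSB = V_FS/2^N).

LSB = 1.8 V / 2^14 = 109.86 µV.
Code 0x1540 = 5440 decimal.
V_out = 0 + 5440 × 0.000109863 V = 0.597656 V.

0.5977 V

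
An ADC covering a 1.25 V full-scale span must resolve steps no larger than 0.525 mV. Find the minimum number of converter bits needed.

12 bits

Number of steps required ≥ 1.25 V / 0.525 mV = 2380.95.
Need 2^N ≥ 2380.95; 2^11 = 2048, 2^12 = 4096.
Minimum N = 12.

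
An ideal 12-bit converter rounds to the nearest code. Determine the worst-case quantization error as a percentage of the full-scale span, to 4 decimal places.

Rounding → worst-case error = ½ LSB = V_FS/2^13, so 100/8192 = 0.012207 % of full scale.

0.0122 %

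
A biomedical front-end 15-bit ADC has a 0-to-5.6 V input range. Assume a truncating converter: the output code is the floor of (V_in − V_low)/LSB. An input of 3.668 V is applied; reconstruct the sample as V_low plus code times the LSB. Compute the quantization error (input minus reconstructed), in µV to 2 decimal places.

6.84 µV

One LSB is 5.6 V / 32768 = 170.90 µV.
(3.668 − 0)/0.000170898 = 21463.0400; ⌊·⌋ gives code 21463.
V_rec = 0 + 21463·0.000170898 = 3.6679932 V.
Difference: 6.83594e-06 V → 6.84 µV.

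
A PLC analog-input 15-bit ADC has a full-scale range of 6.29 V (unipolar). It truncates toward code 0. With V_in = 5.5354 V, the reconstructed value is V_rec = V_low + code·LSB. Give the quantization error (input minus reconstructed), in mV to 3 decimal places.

0.169 mV

One LSB is 6.29 V / 32768 = 191.96 µV.
Scaled input = 28836.8819 LSBs, so code = 28836.
Code 28836 maps back to 0 + 28836×0.000191956 V = 5.5352307 V.
Difference: 0.000169287 V → 0.169 mV.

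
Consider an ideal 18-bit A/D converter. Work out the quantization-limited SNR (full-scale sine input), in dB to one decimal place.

110.1 dB

SNR ≈ 6.02·N + 1.76 dB = 6.02·18 + 1.76 = 110.12 dB.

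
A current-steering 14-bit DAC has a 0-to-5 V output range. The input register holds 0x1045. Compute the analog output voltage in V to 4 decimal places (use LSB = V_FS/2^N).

1.2711 V

LSB = 5 V / 2^14 = 305.18 µV.
Code 0x1045 = 4165 decimal.
V_out = 0 + 4165 × 0.000305176 V = 1.27106 V.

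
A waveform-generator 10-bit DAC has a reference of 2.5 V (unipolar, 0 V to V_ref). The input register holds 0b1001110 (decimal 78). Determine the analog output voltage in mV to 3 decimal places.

190.430 mV

LSB = 2.5 V / 2^10 = 2.441 mV.
Code 0b1001110 = 78 decimal.
V_out = 0 + 78 × 0.00244141 V = 0.19043 V.
= 190.430 mV.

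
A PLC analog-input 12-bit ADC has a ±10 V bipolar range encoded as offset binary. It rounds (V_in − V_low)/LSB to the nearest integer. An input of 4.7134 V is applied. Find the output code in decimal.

LSB = 20 V / 4096 = 4.883 mV.
(V_in − V_low)/LSB = (4.7134 − (−10)) / 0.00488281 = 3013.304.
Round → code 3013.

code 3013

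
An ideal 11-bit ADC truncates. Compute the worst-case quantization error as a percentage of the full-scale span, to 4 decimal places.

Truncating → worst-case error = 1 LSB = V_FS/2^11, so 100/2048 = 0.0488281 % of full scale.

0.0488 %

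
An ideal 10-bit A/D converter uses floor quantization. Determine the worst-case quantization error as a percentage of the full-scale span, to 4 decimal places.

0.0977 %

Truncating → worst-case error = 1 LSB = V_FS/2^10, so 100/1024 = 0.0976562 % of full scale.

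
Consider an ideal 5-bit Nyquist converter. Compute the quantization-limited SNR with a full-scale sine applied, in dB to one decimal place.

31.9 dB

SNR ≈ 6.02·N + 1.76 dB = 6.02·5 + 1.76 = 31.86 dB.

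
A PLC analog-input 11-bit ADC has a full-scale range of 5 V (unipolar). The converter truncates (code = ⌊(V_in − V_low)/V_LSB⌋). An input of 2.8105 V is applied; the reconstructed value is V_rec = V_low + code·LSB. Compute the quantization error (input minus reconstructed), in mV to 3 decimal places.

LSB = 5/2^11 = 2.441 mV.
(V_in − V_low)/LSB = (2.8105 − 0)/0.00244141 = 1151.1808 → code 1151 (floor).
Reconstructed: 2.8100586 V.
Difference: 0.000441406 V → 0.441 mV.

0.441 mV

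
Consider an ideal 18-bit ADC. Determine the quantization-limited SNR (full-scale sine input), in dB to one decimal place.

SNR ≈ 6.02·N + 1.76 dB = 6.02·18 + 1.76 = 110.12 dB.

110.1 dB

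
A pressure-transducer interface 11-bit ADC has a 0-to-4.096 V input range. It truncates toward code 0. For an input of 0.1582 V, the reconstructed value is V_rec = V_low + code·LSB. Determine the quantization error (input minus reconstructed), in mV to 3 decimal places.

0.200 mV

One LSB is 4.096 V / 2048 = 2.000 mV.
(V_in − V_low)/LSB = (0.1582 − 0)/0.002 = 79.1000 → code 79 (floor).
Reconstructed: 0.158 V.
Error = 0.1582 − 0.158 = 0.0002 V = 0.200 mV.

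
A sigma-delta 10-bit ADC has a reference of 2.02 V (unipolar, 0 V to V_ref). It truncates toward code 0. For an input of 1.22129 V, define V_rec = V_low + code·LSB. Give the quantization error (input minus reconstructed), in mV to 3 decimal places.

0.216 mV

Step size: 2.02 V ÷ 2^10 = 1.973 mV.
Scaled input = 619.1094 LSBs, so code = 619.
V_rec = 0 + 619·0.00197266 = 1.2210742 V.
Difference: 0.000215781 V → 0.216 mV.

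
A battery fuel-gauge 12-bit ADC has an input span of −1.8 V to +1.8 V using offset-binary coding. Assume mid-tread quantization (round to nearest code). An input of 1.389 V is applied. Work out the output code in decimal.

code 3628

Full-scale span = 3.6 V; LSB = 3.6/2^12 = 0.879 mV.
(1.389 − (−1.8)) / 0.000878906 = 3628.373 LSBs.
round(3628.373) = 3628.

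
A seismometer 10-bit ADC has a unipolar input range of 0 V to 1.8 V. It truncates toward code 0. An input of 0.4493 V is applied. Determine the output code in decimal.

With 1024 levels over 1.8 V, one step is 1.758 mV.
(0.4493 − 0) / 0.00175781 = 255.602 LSBs.
⌊·⌋(255.602) = 255.

code 255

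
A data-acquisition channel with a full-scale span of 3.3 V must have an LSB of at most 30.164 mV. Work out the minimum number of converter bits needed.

7 bits

Number of steps required ≥ 3.3 V / 30.164 mV = 109.40.
Need 2^N ≥ 109.40; 2^6 = 64, 2^7 = 128.
Minimum N = 7.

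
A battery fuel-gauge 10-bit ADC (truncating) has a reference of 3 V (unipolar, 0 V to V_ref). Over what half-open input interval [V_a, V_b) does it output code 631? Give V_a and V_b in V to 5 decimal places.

LSB = 3/2^10 = 2.930 mV.
V_a = V_low + 631·LSB = 1.84863 V; V_b = V_low + 632·LSB = 1.85156 V.

[1.84863 V, 1.85156 V)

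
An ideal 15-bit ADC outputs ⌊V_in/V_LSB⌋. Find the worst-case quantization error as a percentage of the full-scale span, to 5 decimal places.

0.00305 %

Truncating → worst-case error = 1 LSB = V_FS/2^15, so 100/32768 = 0.00305176 % of full scale.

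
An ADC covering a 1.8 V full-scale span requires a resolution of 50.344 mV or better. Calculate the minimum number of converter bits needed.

Number of steps required ≥ 1.8 V / 50.344 mV = 35.75.
Need 2^N ≥ 35.75; 2^5 = 32, 2^6 = 64.
Minimum N = 6.

6 bits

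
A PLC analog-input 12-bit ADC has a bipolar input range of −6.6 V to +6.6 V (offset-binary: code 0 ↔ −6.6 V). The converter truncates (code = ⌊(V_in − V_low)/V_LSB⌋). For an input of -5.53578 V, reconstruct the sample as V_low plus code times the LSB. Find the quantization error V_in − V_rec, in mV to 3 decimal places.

Step size: 13.2 V ÷ 2^12 = 3.223 mV.
(V_in − V_low)/LSB = (-5.53578 − (−6.6))/0.00322266 = 330.2307 → code 330 (floor).
Reconstructed: -5.5365234 V.
V_in − V_rec = 0.000743437 V = 0.743 mV.

0.743 mV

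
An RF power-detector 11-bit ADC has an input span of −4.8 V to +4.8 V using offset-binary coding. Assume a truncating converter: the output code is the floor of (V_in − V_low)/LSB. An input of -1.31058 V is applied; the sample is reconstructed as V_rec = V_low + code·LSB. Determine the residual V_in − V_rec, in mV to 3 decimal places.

1.920 mV

LSB = 9.6/2^11 = 4.688 mV.
Scaled input = 744.4096 LSBs, so code = 744.
V_rec = (−4.8) + 744·0.0046875 = -1.3125 V.
V_in − V_rec = 0.00192 V = 1.920 mV.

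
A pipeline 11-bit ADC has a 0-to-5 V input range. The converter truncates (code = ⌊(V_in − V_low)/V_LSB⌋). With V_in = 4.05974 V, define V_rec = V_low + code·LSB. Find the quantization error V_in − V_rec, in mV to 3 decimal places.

2.123 mV

One LSB is 5 V / 2048 = 2.441 mV.
(4.05974 − 0)/0.00244141 = 1662.8695; ⌊·⌋ gives code 1662.
Code 1662 maps back to 0 + 1662×0.00244141 V = 4.0576172 V.
Error = 4.05974 − 4.0576172 = 0.00212281 V = 2.123 mV.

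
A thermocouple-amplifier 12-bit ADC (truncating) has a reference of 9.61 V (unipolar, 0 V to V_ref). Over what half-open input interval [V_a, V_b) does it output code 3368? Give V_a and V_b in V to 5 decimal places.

[7.90197 V, 7.90432 V)

LSB = 9.61/2^12 = 2.346 mV.
V_a = V_low + 3368·LSB = 7.90197 V; V_b = V_low + 3369·LSB = 7.90432 V.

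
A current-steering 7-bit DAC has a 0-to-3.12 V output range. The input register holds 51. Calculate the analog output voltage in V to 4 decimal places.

LSB = 3.12 V / 2^7 = 24.375 mV.
V_out = 0 + 51 × 0.024375 V = 1.24313 V.

1.2431 V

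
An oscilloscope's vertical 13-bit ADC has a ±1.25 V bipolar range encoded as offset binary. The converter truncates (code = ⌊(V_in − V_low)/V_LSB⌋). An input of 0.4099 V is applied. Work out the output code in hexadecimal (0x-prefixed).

With 8192 levels over 2.5 V, one step is 305.18 µV.
(V_in − V_low)/LSB = (0.4099 − (−1.25)) / 0.000305176 = 5439.160.
⌊·⌋(5439.160) = 5439.
In hexadecimal (0x-prefixed): 0x153F.

code 0x153F (decimal 5439)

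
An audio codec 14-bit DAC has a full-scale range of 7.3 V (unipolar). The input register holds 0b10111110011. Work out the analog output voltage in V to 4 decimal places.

0.6786 V

LSB = 7.3 V / 2^14 = 445.56 µV.
Code 0b10111110011 = 1523 decimal.
V_out = 0 + 1523 × 0.000445557 V = 0.678583 V.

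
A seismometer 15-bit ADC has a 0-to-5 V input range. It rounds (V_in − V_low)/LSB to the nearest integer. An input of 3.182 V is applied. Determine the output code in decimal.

code 20854

With 32768 levels over 5 V, one step is 152.59 µV.
Input sits at 20853.555 steps above V_low.
So the output code is 20854.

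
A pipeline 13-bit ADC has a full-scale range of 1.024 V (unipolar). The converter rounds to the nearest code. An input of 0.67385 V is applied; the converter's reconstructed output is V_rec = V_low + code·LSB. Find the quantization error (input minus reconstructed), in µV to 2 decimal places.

One LSB is 1.024 V / 8192 = 125.00 µV.
Scaled input = 5390.8000 LSBs, so code = 5391.
Code 5391 maps back to 0 + 5391×0.000125 V = 0.673875 V.
Error = 0.67385 − 0.673875 = -2.5e-05 V = -25.00 µV.

-25.00 µV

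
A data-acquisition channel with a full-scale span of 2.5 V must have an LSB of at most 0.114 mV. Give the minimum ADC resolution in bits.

15 bits

Number of steps required ≥ 2.5 V / 0.114 mV = 21929.82.
Need 2^N ≥ 21929.82; 2^14 = 16384, 2^15 = 32768.
Minimum N = 15.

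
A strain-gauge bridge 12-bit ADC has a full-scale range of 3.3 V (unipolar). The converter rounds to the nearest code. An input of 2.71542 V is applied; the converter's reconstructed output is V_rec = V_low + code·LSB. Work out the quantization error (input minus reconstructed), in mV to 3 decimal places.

LSB = 3.3/2^12 = 0.806 mV.
Scaled input = 3370.4122 LSBs, so code = 3370.
V_rec = 0 + 3370·0.000805664 = 2.7150879 V.
Error = 2.71542 − 2.7150879 = 0.000332109 V = 0.332 mV.

0.332 mV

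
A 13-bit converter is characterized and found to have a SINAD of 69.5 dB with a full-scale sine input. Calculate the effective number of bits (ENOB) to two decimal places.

ENOB = (SINAD − 1.76) / 6.02 = (69.5 − 1.76)/6.02 = 11.252.

11.25 bits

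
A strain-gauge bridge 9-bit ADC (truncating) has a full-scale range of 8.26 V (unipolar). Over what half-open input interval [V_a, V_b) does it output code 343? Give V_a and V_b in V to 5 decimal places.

LSB = 8.26/2^9 = 16.133 mV.
V_a = V_low + 343·LSB = 5.53355 V; V_b = V_low + 344·LSB = 5.54969 V.

[5.53355 V, 5.54969 V)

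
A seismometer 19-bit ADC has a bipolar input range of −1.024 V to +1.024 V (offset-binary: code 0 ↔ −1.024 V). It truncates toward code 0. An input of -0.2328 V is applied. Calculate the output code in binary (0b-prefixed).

With 524288 levels over 2.048 V, one step is 3.91 µV.
Input sits at 202547.200 steps above V_low.
So the output code is 202547.
In binary (0b-prefixed): 0b110001011100110011.

code 0b110001011100110011 (decimal 202547)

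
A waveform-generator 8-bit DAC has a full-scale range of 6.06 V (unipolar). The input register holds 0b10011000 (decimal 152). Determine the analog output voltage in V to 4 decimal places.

LSB = 6.06 V / 2^8 = 23.672 mV.
Code 0b10011000 = 152 decimal.
V_out = 0 + 152 × 0.0236719 V = 3.59813 V.

3.5981 V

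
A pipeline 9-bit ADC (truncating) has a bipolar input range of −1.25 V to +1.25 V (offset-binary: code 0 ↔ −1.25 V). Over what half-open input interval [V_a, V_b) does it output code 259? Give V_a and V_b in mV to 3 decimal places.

LSB = 2.5/2^9 = 4.883 mV.
V_a = V_low + 259·LSB = 0.0146484 V; V_b = V_low + 260·LSB = 0.0195312 V.

[14.648 mV, 19.531 mV)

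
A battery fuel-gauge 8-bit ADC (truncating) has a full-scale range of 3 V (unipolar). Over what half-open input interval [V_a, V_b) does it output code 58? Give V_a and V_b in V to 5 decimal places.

[0.67969 V, 0.69141 V)

LSB = 3/2^8 = 11.719 mV.
V_a = V_low + 58·LSB = 0.679688 V; V_b = V_low + 59·LSB = 0.691406 V.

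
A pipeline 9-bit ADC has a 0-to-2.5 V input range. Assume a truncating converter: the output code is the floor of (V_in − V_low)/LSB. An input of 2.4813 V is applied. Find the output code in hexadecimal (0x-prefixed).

With 512 levels over 2.5 V, one step is 4.883 mV.
Input sits at 508.170 steps above V_low.
⌊·⌋(508.170) = 508.
In hexadecimal (0x-prefixed): 0x1FC.

code 0x1FC (decimal 508)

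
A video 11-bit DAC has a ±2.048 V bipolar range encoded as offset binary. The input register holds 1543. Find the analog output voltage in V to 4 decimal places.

LSB = 4.096 V / 2^11 = 2.000 mV.
V_out = (−2.048) + 1543 × 0.002 V = 1.038 V.

1.0380 V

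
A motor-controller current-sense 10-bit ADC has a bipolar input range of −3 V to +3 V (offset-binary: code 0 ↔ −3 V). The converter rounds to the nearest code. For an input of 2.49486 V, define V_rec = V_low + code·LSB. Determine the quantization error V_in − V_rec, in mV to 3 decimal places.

-1.234 mV

Step size: 6 V ÷ 2^10 = 5.859 mV.
Scaled input = 937.7894 LSBs, so code = 938.
V_rec = (−3) + 938·0.00585938 = 2.4960938 V.
V_in − V_rec = -0.00123375 V = -1.234 mV.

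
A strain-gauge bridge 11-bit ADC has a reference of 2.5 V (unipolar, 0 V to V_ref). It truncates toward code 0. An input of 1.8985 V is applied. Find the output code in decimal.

Full-scale span = 2.5 V; LSB = 2.5/2^11 = 1.221 mV.
Input sits at 1555.251 steps above V_low.
Floor → code 1555.

code 1555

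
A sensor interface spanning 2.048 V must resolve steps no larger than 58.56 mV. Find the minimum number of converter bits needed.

Number of steps required ≥ 2.048 V / 58.56 mV = 34.97.
Need 2^N ≥ 34.97; 2^5 = 32, 2^6 = 64.
Minimum N = 6.

6 bits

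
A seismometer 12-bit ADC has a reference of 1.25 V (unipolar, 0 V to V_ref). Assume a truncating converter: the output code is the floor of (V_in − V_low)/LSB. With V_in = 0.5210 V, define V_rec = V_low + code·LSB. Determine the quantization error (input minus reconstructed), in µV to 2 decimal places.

64.94 µV

Step size: 1.25 V ÷ 2^12 = 305.18 µV.
Scaled input = 1707.2128 LSBs, so code = 1707.
Reconstructed: 0.52093506 V.
Error = 0.5210 − 0.52093506 = 6.49414e-05 V = 64.94 µV.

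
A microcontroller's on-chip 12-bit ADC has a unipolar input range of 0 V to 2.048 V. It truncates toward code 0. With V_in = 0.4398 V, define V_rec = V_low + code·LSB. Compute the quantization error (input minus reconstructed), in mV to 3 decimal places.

0.300 mV

Step size: 2.048 V ÷ 2^12 = 0.500 mV.
(0.4398 − 0)/0.0005 = 879.6000; ⌊·⌋ gives code 879.
Reconstructed: 0.4395 V.
Difference: 0.0003 V → 0.300 mV.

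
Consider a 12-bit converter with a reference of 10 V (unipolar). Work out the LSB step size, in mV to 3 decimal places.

2.441 mV

Full-scale span = 10 V.
LSB = 10 / 2^12 = 10 / 4096 = 0.00244141 V = 2.441 mV.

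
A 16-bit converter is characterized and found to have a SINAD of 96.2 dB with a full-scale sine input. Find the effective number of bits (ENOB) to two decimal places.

ENOB = (SINAD − 1.76) / 6.02 = (96.2 − 1.76)/6.02 = 15.688.

15.69 bits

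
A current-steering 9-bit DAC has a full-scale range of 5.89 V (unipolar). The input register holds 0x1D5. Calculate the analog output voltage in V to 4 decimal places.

5.3953 V

LSB = 5.89 V / 2^9 = 11.504 mV.
Code 0x1D5 = 469 decimal.
V_out = 0 + 469 × 0.0115039 V = 5.39533 V.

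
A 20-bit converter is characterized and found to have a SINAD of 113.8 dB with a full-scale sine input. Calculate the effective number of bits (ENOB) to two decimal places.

18.61 bits

ENOB = (SINAD − 1.76) / 6.02 = (113.8 − 1.76)/6.02 = 18.611.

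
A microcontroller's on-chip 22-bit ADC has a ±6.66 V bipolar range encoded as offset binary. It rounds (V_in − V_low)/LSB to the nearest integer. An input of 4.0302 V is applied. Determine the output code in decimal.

code 3366212

LSB = 13.32 V / 4194304 = 3.18 µV.
(4.0302 − (−6.66)) / 3.17574e-06 = 3366212.359 LSBs.
So the output code is 3366212.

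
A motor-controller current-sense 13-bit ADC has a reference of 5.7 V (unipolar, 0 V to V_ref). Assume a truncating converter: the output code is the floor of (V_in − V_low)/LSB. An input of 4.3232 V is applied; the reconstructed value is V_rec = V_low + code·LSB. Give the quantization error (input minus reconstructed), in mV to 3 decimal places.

Step size: 5.7 V ÷ 2^13 = 0.696 mV.
Scaled input = 6213.2727 LSBs, so code = 6213.
Reconstructed: 4.3230103 V.
Error = 4.3232 − 4.3230103 = 0.000189746 V = 0.190 mV.

0.190 mV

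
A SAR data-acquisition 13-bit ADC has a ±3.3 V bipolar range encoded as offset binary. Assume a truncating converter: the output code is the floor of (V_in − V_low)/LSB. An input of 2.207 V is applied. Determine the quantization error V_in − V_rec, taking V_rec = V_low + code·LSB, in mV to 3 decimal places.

LSB = 6.6/2^13 = 0.806 mV.
(2.207 − (−3.3))/0.000805664 = 6835.3552; ⌊·⌋ gives code 6835.
V_rec = (−3.3) + 6835·0.000805664 = 2.2067139 V.
V_in − V_rec = 0.000286133 V = 0.286 mV.

0.286 mV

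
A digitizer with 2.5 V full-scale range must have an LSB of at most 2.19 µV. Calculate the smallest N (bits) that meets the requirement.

Number of steps required ≥ 2.5 V / 2.19 µV = 1141552.51.
Need 2^N ≥ 1141552.51; 2^20 = 1048576, 2^21 = 2097152.
Minimum N = 21.

21 bits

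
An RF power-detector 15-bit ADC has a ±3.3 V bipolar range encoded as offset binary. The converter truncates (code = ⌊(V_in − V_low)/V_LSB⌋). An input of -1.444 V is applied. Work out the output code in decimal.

code 9214

LSB = 6.6 V / 32768 = 201.42 µV.
(-1.444 − (−3.3)) / 0.000201416 = 9214.759 LSBs.
So the output code is 9214.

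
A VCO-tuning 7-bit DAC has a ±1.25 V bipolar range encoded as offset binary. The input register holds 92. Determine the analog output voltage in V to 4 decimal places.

LSB = 2.5 V / 2^7 = 19.531 mV.
V_out = (−1.25) + 92 × 0.0195312 V = 0.546875 V.

0.5469 V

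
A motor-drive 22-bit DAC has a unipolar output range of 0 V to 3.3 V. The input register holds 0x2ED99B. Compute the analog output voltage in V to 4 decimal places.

2.4157 V

LSB = 3.3 V / 2^22 = 0.79 µV.
Code 0x2ED99B = 3070363 decimal.
V_out = 0 + 3070363 × 7.86781e-07 V = 2.4157 V.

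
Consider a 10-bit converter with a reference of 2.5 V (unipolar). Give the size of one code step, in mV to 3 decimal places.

2.441 mV

Full-scale span = 2.5 V.
LSB = 2.5 / 2^10 = 2.5 / 1024 = 0.00244141 V = 2.441 mV.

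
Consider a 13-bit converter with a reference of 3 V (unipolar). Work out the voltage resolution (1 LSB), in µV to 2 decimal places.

Full-scale span = 3 V.
LSB = 3 / 2^13 = 3 / 8192 = 0.000366211 V = 366.21 µV.

366.21 µV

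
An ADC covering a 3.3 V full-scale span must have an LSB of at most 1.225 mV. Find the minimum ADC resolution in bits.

12 bits

Number of steps required ≥ 3.3 V / 1.225 mV = 2693.88.
Need 2^N ≥ 2693.88; 2^11 = 2048, 2^12 = 4096.
Minimum N = 12.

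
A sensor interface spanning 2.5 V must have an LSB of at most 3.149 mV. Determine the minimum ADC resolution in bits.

10 bits

Number of steps required ≥ 2.5 V / 3.149 mV = 793.90.
Need 2^N ≥ 793.90; 2^9 = 512, 2^10 = 1024.
Minimum N = 10.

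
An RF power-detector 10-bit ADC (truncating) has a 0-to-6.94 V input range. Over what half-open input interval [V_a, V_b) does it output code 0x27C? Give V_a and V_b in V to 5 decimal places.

[4.31039 V, 4.31717 V)

LSB = 6.94/2^10 = 6.777 mV.
Code 0x27C = 636 decimal.
V_a = V_low + 636·LSB = 4.31039 V; V_b = V_low + 637·LSB = 4.31717 V.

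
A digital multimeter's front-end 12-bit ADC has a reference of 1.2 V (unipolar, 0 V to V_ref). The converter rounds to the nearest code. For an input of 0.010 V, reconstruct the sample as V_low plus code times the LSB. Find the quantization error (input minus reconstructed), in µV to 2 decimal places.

39.06 µV

LSB = 1.2/2^12 = 292.97 µV.
(0.010 − 0)/0.000292969 = 34.1333; round gives code 34.
V_rec = 0 + 34·0.000292969 = 0.0099609375 V.
Difference: 3.90625e-05 V → 39.06 µV.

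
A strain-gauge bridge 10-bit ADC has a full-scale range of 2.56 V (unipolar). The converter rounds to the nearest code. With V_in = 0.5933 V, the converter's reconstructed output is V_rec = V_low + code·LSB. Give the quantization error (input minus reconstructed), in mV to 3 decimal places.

0.800 mV

One LSB is 2.56 V / 1024 = 2.500 mV.
Scaled input = 237.3200 LSBs, so code = 237.
V_rec = 0 + 237·0.0025 = 0.5925 V.
V_in − V_rec = 0.0008 V = 0.800 mV.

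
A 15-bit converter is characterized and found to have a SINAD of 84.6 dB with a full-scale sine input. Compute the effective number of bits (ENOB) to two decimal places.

13.76 bits

ENOB = (SINAD − 1.76) / 6.02 = (84.6 − 1.76)/6.02 = 13.761.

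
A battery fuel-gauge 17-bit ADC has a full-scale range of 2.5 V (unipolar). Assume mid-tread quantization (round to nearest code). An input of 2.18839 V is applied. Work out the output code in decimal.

Full-scale span = 2.5 V; LSB = 2.5/2^17 = 19.07 µV.
(V_in − V_low)/LSB = (2.18839 − 0) / 1.90735e-05 = 114734.662.
round(114734.662) = 114735.

code 114735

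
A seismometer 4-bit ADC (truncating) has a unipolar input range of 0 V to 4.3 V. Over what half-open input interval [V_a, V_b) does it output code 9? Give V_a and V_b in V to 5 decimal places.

[2.41875 V, 2.68750 V)

LSB = 4.3/2^4 = 268.750 mV.
V_a = V_low + 9·LSB = 2.41875 V; V_b = V_low + 10·LSB = 2.6875 V.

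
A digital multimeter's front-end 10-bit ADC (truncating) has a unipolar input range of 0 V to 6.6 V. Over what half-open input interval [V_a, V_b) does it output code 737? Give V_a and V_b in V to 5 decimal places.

LSB = 6.6/2^10 = 6.445 mV.
V_a = V_low + 737·LSB = 4.7502 V; V_b = V_low + 738·LSB = 4.75664 V.

[4.75020 V, 4.75664 V)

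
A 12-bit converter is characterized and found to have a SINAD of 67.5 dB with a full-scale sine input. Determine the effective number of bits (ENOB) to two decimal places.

10.92 bits

ENOB = (SINAD − 1.76) / 6.02 = (67.5 − 1.76)/6.02 = 10.920.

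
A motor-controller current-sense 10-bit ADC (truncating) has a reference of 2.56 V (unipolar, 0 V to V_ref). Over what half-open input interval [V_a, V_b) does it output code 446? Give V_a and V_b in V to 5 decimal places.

[1.11500 V, 1.11750 V)

LSB = 2.56/2^10 = 2.500 mV.
V_a = V_low + 446·LSB = 1.115 V; V_b = V_low + 447·LSB = 1.1175 V.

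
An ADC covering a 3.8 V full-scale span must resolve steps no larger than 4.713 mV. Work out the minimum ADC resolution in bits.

Number of steps required ≥ 3.8 V / 4.713 mV = 806.28.
Need 2^N ≥ 806.28; 2^9 = 512, 2^10 = 1024.
Minimum N = 10.

10 bits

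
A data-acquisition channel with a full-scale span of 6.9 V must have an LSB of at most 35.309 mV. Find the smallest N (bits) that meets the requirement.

Number of steps required ≥ 6.9 V / 35.309 mV = 195.42.
Need 2^N ≥ 195.42; 2^7 = 128, 2^8 = 256.
Minimum N = 8.

8 bits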